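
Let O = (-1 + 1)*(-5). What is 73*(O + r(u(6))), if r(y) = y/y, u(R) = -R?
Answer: 73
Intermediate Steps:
r(y) = 1
O = 0 (O = 0*(-5) = 0)
73*(O + r(u(6))) = 73*(0 + 1) = 73*1 = 73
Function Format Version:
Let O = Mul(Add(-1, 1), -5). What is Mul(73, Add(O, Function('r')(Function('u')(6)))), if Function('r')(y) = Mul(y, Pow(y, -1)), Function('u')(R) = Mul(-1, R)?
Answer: 73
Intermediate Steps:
Function('r')(y) = 1
O = 0 (O = Mul(0, -5) = 0)
Mul(73, Add(O, Function('r')(Function('u')(6)))) = Mul(73, Add(0, 1)) = Mul(73, 1) = 73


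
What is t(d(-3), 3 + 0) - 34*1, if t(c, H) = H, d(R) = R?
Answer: -31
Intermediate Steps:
t(d(-3), 3 + 0) - 34*1 = (3 + 0) - 34*1 = 3 - 34 = -31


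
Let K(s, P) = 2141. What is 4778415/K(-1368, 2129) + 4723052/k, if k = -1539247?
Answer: 7345048899173/3295527827 ≈ 2228.8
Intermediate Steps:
4778415/K(-1368, 2129) + 4723052/k = 4778415/2141 + 4723052/(-1539247) = 4778415*(1/2141) + 4723052*(-1/1539247) = 4778415/2141 - 4723052/1539247 = 7345048899173/3295527827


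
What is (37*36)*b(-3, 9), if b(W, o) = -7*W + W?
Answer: 23976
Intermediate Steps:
b(W, o) = -6*W
(37*36)*b(-3, 9) = (37*36)*(-6*(-3)) = 1332*18 = 23976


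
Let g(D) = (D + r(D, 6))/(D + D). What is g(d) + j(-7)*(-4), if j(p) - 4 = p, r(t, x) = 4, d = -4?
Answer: 12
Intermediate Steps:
j(p) = 4 + p
g(D) = (4 + D)/(2*D) (g(D) = (D + 4)/(D + D) = (4 + D)/((2*D)) = (4 + D)*(1/(2*D)) = (4 + D)/(2*D))
g(d) + j(-7)*(-4) = (1/2)*(4 - 4)/(-4) + (4 - 7)*(-4) = (1/2)*(-1/4)*0 - 3*(-4) = 0 + 12 = 12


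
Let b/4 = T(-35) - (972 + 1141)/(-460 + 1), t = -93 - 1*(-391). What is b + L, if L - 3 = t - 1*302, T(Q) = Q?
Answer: -56267/459 ≈ -122.59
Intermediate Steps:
t = 298 (t = -93 + 391 = 298)
b = -55808/459 (b = 4*(-35 - (972 + 1141)/(-460 + 1)) = 4*(-35 - 2113/(-459)) = 4*(-35 - 2113*(-1)/459) = 4*(-35 - 1*(-2113/459)) = 4*(-35 + 2113/459) = 4*(-13952/459) = -55808/459 ≈ -121.59)
L = -1 (L = 3 + (298 - 1*302) = 3 + (298 - 302) = 3 - 4 = -1)
b + L = -55808/459 - 1 = -56267/459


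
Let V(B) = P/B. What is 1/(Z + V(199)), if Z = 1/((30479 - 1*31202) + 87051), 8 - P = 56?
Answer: -17179272/4143545 ≈ -4.1460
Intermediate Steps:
P = -48 (P = 8 - 1*56 = 8 - 56 = -48)
V(B) = -48/B
Z = 1/86328 (Z = 1/((30479 - 31202) + 87051) = 1/(-723 + 87051) = 1/86328 ≈ 1.1584e-5)
1/(Z + V(199)) = 1/(1/86328 - 48/199) = 1/(-4143545/17179272) = -17179272/4143545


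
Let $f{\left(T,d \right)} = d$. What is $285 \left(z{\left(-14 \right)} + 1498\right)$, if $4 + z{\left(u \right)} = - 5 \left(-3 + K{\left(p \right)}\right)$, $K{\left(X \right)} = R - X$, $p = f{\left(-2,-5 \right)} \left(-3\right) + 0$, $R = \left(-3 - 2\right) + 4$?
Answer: $452865$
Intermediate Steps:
$R = -1$ ($R = -5 + 4 = -1$)
$p = 15$ ($p = \left(-5\right) \left(-3\right) + 0 = 15 + 0 = 15$)
$K{\left(X \right)} = -1 - X$
$z{\left(u \right)} = 91$ ($z{\left(u \right)} = -4 - 5 \left(-3 - 16\right) = -4 - -95 = -4 + 95 = 91$)
$285 \left(z{\left(-14 \right)} + 1498\right) = 285 \left(91 + 1498\right) = 285 \cdot 1589 = 452865$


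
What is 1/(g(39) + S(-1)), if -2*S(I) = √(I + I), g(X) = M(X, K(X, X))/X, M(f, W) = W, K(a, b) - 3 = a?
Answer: 364/561 + 169*I*√2/561 ≈ 0.64884 + 0.42603*I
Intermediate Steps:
K(a, b) = 3 + a
g(X) = (3 + X)/X
S(I) = -√2*√I/2 (S(I) = -√(I + I)/2 = -√2*√I/2)
1/(g(39) + S(-1)) = 1/((3 + 39)/39 - √2*√(-1)/2) = 1/((1/39)*42 - √2*I/2) = 1/(14/13 - I*√2/2)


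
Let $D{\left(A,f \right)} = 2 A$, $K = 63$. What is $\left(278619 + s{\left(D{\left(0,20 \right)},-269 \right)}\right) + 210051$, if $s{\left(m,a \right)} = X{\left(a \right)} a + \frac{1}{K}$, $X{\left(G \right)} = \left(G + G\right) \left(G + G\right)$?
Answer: $- \frac{4874421257}{63} \approx -7.7372 \cdot 10^{7}$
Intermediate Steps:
$X{\left(G \right)} = 4 G^{2}$ ($X{\left(G \right)} = 2 G 2 G = 4 G^{2}$)
$s{\left(m,a \right)} = \frac{1}{63} + 4 a^{3}$ ($s{\left(m,a \right)} = 4 a^{2} a + \frac{1}{63} = 4 a^{3} + \frac{1}{63} = \frac{1}{63} + 4 a^{3}$)
$\left(278619 + s{\left(D{\left(0,20 \right)},-269 \right)}\right) + 210051 = \left(278619 + \left(\frac{1}{63} + 4 \left(-269\right)^{3}\right)\right) + 210051 = \left(278619 + \left(\frac{1}{63} + 4 \left(-19465109\right)\right)\right) + 210051 = \left(278619 + \left(\frac{1}{63} - 77860436\right)\right) + 210051 = \left(278619 - \frac{4905207467}{63}\right) + 210051 = - \frac{4887654470}{63} + 210051 = - \frac{4874421257}{63}$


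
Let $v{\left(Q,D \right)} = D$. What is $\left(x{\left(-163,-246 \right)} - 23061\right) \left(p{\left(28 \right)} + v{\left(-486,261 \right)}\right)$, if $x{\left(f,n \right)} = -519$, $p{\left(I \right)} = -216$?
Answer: $-1061100$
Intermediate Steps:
$\left(x{\left(-163,-246 \right)} - 23061\right) \left(p{\left(28 \right)} + v{\left(-486,261 \right)}\right) = \left(-519 - 23061\right) \left(-216 + 261\right) = \left(-23580\right) 45 = -1061100$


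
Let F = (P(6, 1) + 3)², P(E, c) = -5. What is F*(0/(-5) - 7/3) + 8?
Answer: -4/3 ≈ -1.3333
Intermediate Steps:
F = 4 (F = (-5 + 3)² = (-2)² = 4)
F*(0/(-5) - 7/3) + 8 = 4*(0/(-5) - 7/3) + 8 = 4*(0*(-⅕) - 7*⅓) + 8 = 4*(0 - 7/3) + 8 = 4*(-7/3) + 8 = -28/3 + 8 = -4/3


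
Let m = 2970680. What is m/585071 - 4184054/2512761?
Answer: 5016640189646/1470143591031 ≈ 3.4123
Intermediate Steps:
m/585071 - 4184054/2512761 = 2970680/585071 - 4184054/2512761 = 5016640189646/1470143591031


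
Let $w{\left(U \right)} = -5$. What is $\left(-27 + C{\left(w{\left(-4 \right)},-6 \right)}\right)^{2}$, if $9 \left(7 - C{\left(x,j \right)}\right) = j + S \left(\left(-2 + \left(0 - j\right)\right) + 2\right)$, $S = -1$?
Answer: $\frac{3136}{9} \approx 348.44$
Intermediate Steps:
$C{\left(x,j \right)} = 7 - \frac{2 j}{9}$ ($C{\left(x,j \right)} = 7 - \frac{j - \left(\left(-2 + \left(0 - j\right)\right) + 2\right)}{9} = 7 - \frac{j - \left(\left(-2 - j\right) + 2\right)}{9} = 7 - \frac{j - - j}{9} = 7 - \frac{j + j}{9} = 7 - \frac{2 j}{9}$)
$\left(-27 + C{\left(w{\left(-4 \right)},-6 \right)}\right)^{2} = \left(-27 + \left(7 - - \frac{4}{3}\right)\right)^{2} = \left(-27 + \left(7 + \frac{4}{3}\right)\right)^{2} = \left(-27 + \frac{25}{3}\right)^{2} = \left(- \frac{56}{3}\right)^{2} = \frac{3136}{9}$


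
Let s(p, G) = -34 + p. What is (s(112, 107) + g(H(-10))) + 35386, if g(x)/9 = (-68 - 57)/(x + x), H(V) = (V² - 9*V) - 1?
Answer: 1489363/42 ≈ 35461.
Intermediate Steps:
H(V) = -1 + V² - 9*V
g(x) = -1125/(2*x) (g(x) = 9*((-68 - 57)/(x + x)) = 9*(-125*1/(2*x)) = 9*(-125/(2*x)) = -1125/(2*x))
(s(112, 107) + g(H(-10))) + 35386 = ((-34 + 112) - 1125/(2*(-1 + (-10)² - 9*(-10)))) + 35386 = (78 - 1125/(2*(-1 + 100 + 90))) + 35386 = (78 - 1125/2/189) + 35386 = (78 - 1125/2*1/189) + 35386 = (78 - 125/42) + 35386 = 3151/42 + 35386 = 1489363/42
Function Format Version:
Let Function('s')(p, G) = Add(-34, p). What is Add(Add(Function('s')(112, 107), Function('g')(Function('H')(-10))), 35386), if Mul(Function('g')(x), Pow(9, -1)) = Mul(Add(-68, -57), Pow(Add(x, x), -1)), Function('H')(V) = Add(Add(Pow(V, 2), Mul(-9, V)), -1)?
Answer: Rational(1489363, 42) ≈ 35461.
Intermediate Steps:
Function('H')(V) = Add(-1, Pow(V, 2), Mul(-9, V))
Function('g')(x) = Mul(Rational(-1125, 2), Pow(x, -1)) (Function('g')(x) = Mul(9, Mul(Add(-68, -57), Pow(Add(x, x), -1))) = Mul(9, Mul(-125, Pow(Mul(2, x), -1))) = Mul(9, Mul(-125, Mul(Rational(1, 2), Pow(x, -1)))) = Mul(9, Mul(Rational(-125, 2), Pow(x, -1))) = Mul(Rational(-1125, 2), Pow(x, -1)))
Add(Add(Function('s')(112, 107), Function('g')(Function('H')(-10))), 35386) = Add(Add(Add(-34, 112), Mul(Rational(-1125, 2), Pow(Add(-1, Pow(-10, 2), Mul(-9, -10)), -1))), 35386) = Add(Add(78, Mul(Rational(-1125, 2), Pow(Add(-1, 100, 90), -1))), 35386) = Add(Add(78, Mul(Rational(-1125, 2), Pow(189, -1))), 35386) = Add(Add(78, Mul(Rational(-1125, 2), Rational(1, 189))), 35386) = Add(Add(78, Rational(-125, 42)), 35386) = Add(Rational(3151, 42), 35386) = Rational(1489363, 42)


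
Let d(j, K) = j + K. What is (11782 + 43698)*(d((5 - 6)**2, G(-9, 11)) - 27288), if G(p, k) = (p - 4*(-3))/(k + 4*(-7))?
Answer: -25736173360/17 ≈ -1.5139e+9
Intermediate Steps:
G(p, k) = (12 + p)/(-28 + k) (G(p, k) = (p + 12)/(k - 28) = (12 + p)/(-28 + k))
d(j, K) = K + j
(11782 + 43698)*(d((5 - 6)**2, G(-9, 11)) - 27288) = (11782 + 43698)*(((12 - 9)/(-28 + 11) + (5 - 6)**2) - 27288) = 55480*((3/(-17) + (-1)**2) - 27288) = 55480*((-1/17*3 + 1) - 27288) = 55480*((-3/17 + 1) - 27288) = 55480*(14/17 - 27288) = 55480*(-463882/17) = -25736173360/17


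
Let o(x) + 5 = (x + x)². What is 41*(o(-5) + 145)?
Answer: 9840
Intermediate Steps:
o(x) = -5 + 4*x² (o(x) = -5 + (x + x)² = -5 + (2*x)² = -5 + 4*x²)
41*(o(-5) + 145) = 41*((-5 + 4*(-5)²) + 145) = 41*((-5 + 4*25) + 145) = 41*((-5 + 100) + 145) = 41*(95 + 145) = 41*240 = 9840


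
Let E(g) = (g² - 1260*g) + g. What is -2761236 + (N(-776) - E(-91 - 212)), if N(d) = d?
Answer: -3235298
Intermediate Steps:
E(g) = g² - 1259*g
-2761236 + (N(-776) - E(-91 - 212)) = -2761236 + (-776 - (-91 - 212)*(-1259 + (-91 - 212))) = -2761236 + (-776 - (-303)*(-1259 - 303)) = -2761236 + (-776 - (-303)*(-1562)) = -2761236 + (-776 - 1*473286) = -2761236 + (-776 - 473286) = -2761236 - 474062 = -3235298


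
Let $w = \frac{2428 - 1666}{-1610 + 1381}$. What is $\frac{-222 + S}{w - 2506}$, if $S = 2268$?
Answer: $- \frac{234267}{287318} \approx -0.81536$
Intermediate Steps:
$w = - \frac{762}{229}$ ($w = \frac{762}{-229} = 762 \left(- \frac{1}{229}\right) = - \frac{762}{229} \approx -3.3275$)
$\frac{-222 + S}{w - 2506} = \frac{-222 + 2268}{- \frac{762}{229} - 2506} = \frac{2046}{- \frac{574636}{229}} = 2046 \left(- \frac{229}{574636}\right) = - \frac{234267}{287318}$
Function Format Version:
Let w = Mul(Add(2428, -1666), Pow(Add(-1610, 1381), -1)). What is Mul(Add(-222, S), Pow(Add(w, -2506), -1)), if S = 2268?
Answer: Rational(-234267, 287318) ≈ -0.81536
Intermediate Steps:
w = Rational(-762, 229) (w = Mul(762, Pow(-229, -1)) = Mul(762, Rational(-1, 229)) = Rational(-762, 229) ≈ -3.3275)
Mul(Add(-222, S), Pow(Add(w, -2506), -1)) = Mul(Add(-222, 2268), Pow(Add(Rational(-762, 229), -2506), -1)) = Mul(2046, Pow(Rational(-574636, 229), -1)) = Mul(2046, Rational(-229, 574636)) = Rational(-234267, 287318)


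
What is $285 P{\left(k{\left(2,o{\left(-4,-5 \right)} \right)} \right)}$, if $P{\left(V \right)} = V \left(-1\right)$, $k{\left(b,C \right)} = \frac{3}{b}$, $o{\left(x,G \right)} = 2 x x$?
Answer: $- \frac{855}{2} \approx -427.5$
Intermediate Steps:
$o{\left(x,G \right)} = 2 x^{2}$
$P{\left(V \right)} = - V$
$285 P{\left(k{\left(2,o{\left(-4,-5 \right)} \right)} \right)} = 285 \left(- \frac{3}{2}\right) = - \frac{855}{2}$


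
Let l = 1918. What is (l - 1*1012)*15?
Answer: 13590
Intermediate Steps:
(l - 1*1012)*15 = (1918 - 1*1012)*15 = (1918 - 1012)*15 = 906*15 = 13590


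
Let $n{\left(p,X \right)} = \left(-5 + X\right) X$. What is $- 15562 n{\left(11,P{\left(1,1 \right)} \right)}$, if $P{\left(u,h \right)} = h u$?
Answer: $62248$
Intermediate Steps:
$n{\left(p,X \right)} = X \left(-5 + X\right)$
$- 15562 n{\left(11,P{\left(1,1 \right)} \right)} = - 15562 \cdot 1 \cdot 1 \left(-5 + 1 \cdot 1\right) = - 15562 \cdot 1 \left(-5 + 1\right) = - 15562 \cdot 1 \left(-4\right) = \left(-15562\right) \left(-4\right) = 62248$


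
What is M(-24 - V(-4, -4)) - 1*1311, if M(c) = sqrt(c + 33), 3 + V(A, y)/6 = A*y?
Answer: -1311 + I*sqrt(69) ≈ -1311.0 + 8.3066*I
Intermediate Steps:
V(A, y) = -18 + 6*A*y (V(A, y) = -18 + 6*(A*y) = -18 + 6*A*y)
M(c) = sqrt(33 + c)
M(-24 - V(-4, -4)) - 1*1311 = sqrt(33 + (-24 - (-18 + 6*(-4)*(-4)))) - 1*1311 = sqrt(33 + (-24 - (-18 + 96))) - 1311 = sqrt(33 + (-24 - 1*78)) - 1311 = sqrt(33 + (-24 - 78)) - 1311 = sqrt(33 - 102) - 1311 = sqrt(-69) - 1311 = I*sqrt(69) - 1311 = -1311 + I*sqrt(69)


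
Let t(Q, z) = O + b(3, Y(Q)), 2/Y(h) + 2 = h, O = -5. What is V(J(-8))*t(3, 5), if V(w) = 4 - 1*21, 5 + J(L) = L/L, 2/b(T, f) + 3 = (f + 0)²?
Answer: 51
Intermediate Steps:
Y(h) = 2/(-2 + h)
b(T, f) = 2/(-3 + f²) (b(T, f) = 2/(-3 + (f + 0)²) = 2/(-3 + f²))
t(Q, z) = -5 + 2/(-3 + 4/(-2 + Q)²) (t(Q, z) = -5 + 2/(-3 + (2/(-2 + Q))²) = -5 + 2/(-3 + 4/(-2 + Q)²))
J(L) = -4 (J(L) = -5 + L/L = -5 + 1 = -4)
V(w) = -17 (V(w) = 4 - 21 = -17)
V(J(-8))*t(3, 5) = -17*(-20 + 17*(-2 + 3)²)/(4 - 3*(-2 + 3)²) = -17*(-20 + 17*1²)/(4 - 3*1²) = -17*(-20 + 17*1)/(4 - 3*1) = -17*(-20 + 17)/(4 - 3) = -17*(-3)/1 = -17*(-3) = 51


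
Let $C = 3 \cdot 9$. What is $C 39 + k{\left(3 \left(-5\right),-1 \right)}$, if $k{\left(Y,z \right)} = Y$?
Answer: $1038$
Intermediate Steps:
$C = 27$
$C 39 + k{\left(3 \left(-5\right),-1 \right)} = 27 \cdot 39 + 3 \left(-5\right) = 1053 - 15 = 1038$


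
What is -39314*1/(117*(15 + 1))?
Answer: -19657/936 ≈ -21.001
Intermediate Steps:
-39314*1/(117*(15 + 1)) = -39314/(117*16) = -39314/1872 = -39314*1/1872 = -19657/936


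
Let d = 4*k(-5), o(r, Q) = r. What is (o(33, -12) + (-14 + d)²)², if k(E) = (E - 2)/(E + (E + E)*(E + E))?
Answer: 4588116876121/81450625 ≈ 56330.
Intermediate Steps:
k(E) = (-2 + E)/(E + 4*E²) (k(E) = (-2 + E)/(E + (2*E)*(2*E)) = (-2 + E)/(E + 4*E²))
d = -28/95 (d = 4*((-2 - 5)/((-5)*(1 + 4*(-5)))) = 4*(-⅕*(-7)/(1 - 20)) = 4*(-⅕*(-7)/(-19)) = 4*(-⅕*(-1/19)*(-7)) = 4*(-7/95) = -28/95 ≈ -0.29474)
(o(33, -12) + (-14 + d)²)² = (33 + (-14 - 28/95)²)² = (33 + (-1358/95)²)² = (33 + 1844164/9025)² = (2141989/9025)² = 4588116876121/81450625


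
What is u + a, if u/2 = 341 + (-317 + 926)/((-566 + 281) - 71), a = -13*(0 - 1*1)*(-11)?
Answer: 95333/178 ≈ 535.58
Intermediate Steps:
a = -143 (a = -13*(0 - 1)*(-11) = -13*(-1)*(-11) = 13*(-11) = -143)
u = 120787/178 (u = 2*(341 + (-317 + 926)/((-566 + 281) - 71)) = 2*(341 + 609/(-285 - 71)) = 2*(341 + 609/(-356)) = 2*(341 + 609*(-1/356)) = 2*(341 - 609/356) = 2*(120787/356) = 120787/178 ≈ 678.58)
u + a = 120787/178 - 143 = 95333/178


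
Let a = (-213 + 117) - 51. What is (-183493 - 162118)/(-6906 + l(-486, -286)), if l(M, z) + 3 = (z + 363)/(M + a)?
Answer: 31253109/624782 ≈ 50.022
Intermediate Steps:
a = -147 (a = -96 - 51 = -147)
l(M, z) = -3 + (363 + z)/(-147 + M) (l(M, z) = -3 + (z + 363)/(M - 147) = -3 + (363 + z)/(-147 + M))
(-183493 - 162118)/(-6906 + l(-486, -286)) = (-183493 - 162118)/(-6906 + (804 - 286 - 3*(-486))/(-147 - 486)) = -345611/(-6906 + (804 - 286 + 1458)/(-633)) = -345611/(-6906 - 1/633*1976) = -345611/(-6906 - 1976/633) = -345611/(-4373474/633) = -345611*(-633/4373474) = 31253109/624782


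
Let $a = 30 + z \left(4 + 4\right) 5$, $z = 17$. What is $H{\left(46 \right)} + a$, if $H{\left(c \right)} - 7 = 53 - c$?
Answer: $724$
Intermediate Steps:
$H{\left(c \right)} = 60 - c$ ($H{\left(c \right)} = 7 - \left(-53 + c\right) = 60 - c$)
$a = 710$ ($a = 30 + 17 \left(4 + 4\right) 5 = 30 + 17 \cdot 8 \cdot 5 = 30 + 17 \cdot 40 = 30 + 680 = 710$)
$H{\left(46 \right)} + a = \left(60 - 46\right) + 710 = 14 + 710 = 724$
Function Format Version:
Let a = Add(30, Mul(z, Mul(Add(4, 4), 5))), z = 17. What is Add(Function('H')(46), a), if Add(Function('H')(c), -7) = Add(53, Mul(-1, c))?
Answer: 724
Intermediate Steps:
Function('H')(c) = Add(60, Mul(-1, c)) (Function('H')(c) = Add(7, Add(53, Mul(-1, c))) = Add(60, Mul(-1, c)))
a = 710 (a = Add(30, Mul(17, Mul(Add(4, 4), 5))) = Add(30, Mul(17, Mul(8, 5))) = Add(30, Mul(17, 40)) = Add(30, 680) = 710)
Add(Function('H')(46), a) = Add(Add(60, Mul(-1, 46)), 710) = Add(Add(60, -46), 710) = Add(14, 710) = 724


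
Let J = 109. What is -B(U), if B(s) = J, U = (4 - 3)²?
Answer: -109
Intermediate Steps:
U = 1 (U = 1² = 1)
B(s) = 109
-B(U) = -1*109 = -109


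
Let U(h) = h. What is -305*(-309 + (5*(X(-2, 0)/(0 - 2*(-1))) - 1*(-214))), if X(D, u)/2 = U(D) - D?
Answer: 28975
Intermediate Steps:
X(D, u) = 0 (X(D, u) = 2*(D - D) = 2*0 = 0)
-305*(-309 + (5*(X(-2, 0)/(0 - 2*(-1))) - 1*(-214))) = -305*(-309 + (5*(0/(0 - 2*(-1))) - 1*(-214))) = -305*(-309 + (5*(0/(0 + 2)) + 214)) = -305*(-309 + (5*(0/2) + 214)) = -305*(-309 + (5*(0*(½)) + 214)) = -305*(-309 + (5*0 + 214)) = -305*(-309 + (0 + 214)) = -305*(-309 + 214) = -305*(-95) = 28975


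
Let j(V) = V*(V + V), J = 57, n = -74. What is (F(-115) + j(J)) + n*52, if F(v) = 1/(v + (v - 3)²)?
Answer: 36593851/13809 ≈ 2650.0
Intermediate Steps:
F(v) = 1/(v + (-3 + v)²)
j(V) = 2*V² (j(V) = V*(2*V) = 2*V²)
(F(-115) + j(J)) + n*52 = (1/(-115 + (-3 - 115)²) + 2*57²) - 74*52 = (1/(-115 + (-118)²) + 2*3249) - 3848 = (1/(-115 + 13924) + 6498) - 3848 = (1/13809 + 6498) - 3848 = 89730883/13809 - 3848 = 36593851/13809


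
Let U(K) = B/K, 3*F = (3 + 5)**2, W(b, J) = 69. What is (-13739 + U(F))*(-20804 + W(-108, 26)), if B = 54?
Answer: 9114421745/32 ≈ 2.8483e+8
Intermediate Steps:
F = 64/3 (F = (3 + 5)**2/3 = (1/3)*8**2 = (1/3)*64 = 64/3 ≈ 21.333)
U(K) = 54/K
(-13739 + U(F))*(-20804 + W(-108, 26)) = (-13739 + 54/(64/3))*(-20804 + 69) = (-13739 + 54*(3/64))*(-20735) = (-13739 + 81/32)*(-20735) = -439567/32*(-20735) = 9114421745/32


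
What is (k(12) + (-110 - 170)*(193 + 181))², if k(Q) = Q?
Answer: 10963765264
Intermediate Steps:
(k(12) + (-110 - 170)*(193 + 181))² = (12 + (-110 - 170)*(193 + 181))² = (12 - 280*374)² = (12 - 104720)² = (-104708)² = 10963765264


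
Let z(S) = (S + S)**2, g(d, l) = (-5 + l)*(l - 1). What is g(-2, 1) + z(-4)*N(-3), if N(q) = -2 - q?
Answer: 64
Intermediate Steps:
g(d, l) = (-1 + l)*(-5 + l) (g(d, l) = (-5 + l)*(-1 + l) = (-1 + l)*(-5 + l))
z(S) = 4*S**2 (z(S) = (2*S)**2 = 4*S**2)
g(-2, 1) + z(-4)*N(-3) = (5 + 1**2 - 6*1) + (4*(-4)**2)*(-2 - 1*(-3)) = (5 + 1 - 6) + (4*16)*(-2 + 3) = 0 + 64*1 = 0 + 64 = 64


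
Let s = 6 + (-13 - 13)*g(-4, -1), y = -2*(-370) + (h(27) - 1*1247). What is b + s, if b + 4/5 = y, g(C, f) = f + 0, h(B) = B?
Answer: -2244/5 ≈ -448.80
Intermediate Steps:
g(C, f) = f
y = -480 (y = -2*(-370) + (27 - 1*1247) = 740 + (27 - 1247) = 740 - 1220 = -480)
b = -2404/5 (b = -⅘ - 480 = -2404/5 ≈ -480.80)
s = 32 (s = 6 + (-13 - 13)*(-1) = 6 - 26*(-1) = 6 + 26 = 32)
b + s = -2404/5 + 32 = -2244/5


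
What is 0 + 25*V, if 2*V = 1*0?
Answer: 0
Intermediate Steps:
V = 0 (V = (1*0)/2 = (½)*0 = 0)
0 + 25*V = 0 + 25*0 = 0 + 0 = 0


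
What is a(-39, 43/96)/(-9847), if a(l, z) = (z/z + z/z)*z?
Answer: -1/10992 ≈ -9.0975e-5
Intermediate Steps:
a(l, z) = 2*z (a(l, z) = (1 + 1)*z = 2*z)
a(-39, 43/96)/(-9847) = (2*(43/96))/(-9847) = (2*(43*(1/96)))*(-1/9847) = (2*(43/96))*(-1/9847) = (43/48)*(-1/9847) = -1/10992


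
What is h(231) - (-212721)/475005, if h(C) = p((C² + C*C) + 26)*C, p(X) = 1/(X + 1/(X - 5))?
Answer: 162372238734382/360832854092255 ≈ 0.44999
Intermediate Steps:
p(X) = 1/(X + 1/(-5 + X))
h(C) = C*(21 + 2*C²)/(-129 + (26 + 2*C²)² - 10*C²) (h(C) = ((-5 + ((C² + C*C) + 26))/(1 + ((C² + C*C) + 26)² - 5*((C² + C*C) + 26)))*C = ((-5 + ((C² + C²) + 26))/(1 + ((C² + C²) + 26)² - 5*((C² + C²) + 26)))*C = ((-5 + (2*C² + 26))/(1 + (2*C² + 26)² - 5*(2*C² + 26)))*C = ((-5 + (26 + 2*C²))/(1 + (26 + 2*C²)² - 5*(26 + 2*C²)))*C = ((21 + 2*C²)/(1 + (26 + 2*C²)² + (-130 - 10*C²)))*C = ((21 + 2*C²)/(-129 + (26 + 2*C²)² - 10*C²))*C = C*(21 + 2*C²)/(-129 + (26 + 2*C²)² - 10*C²))
h(231) - (-212721)/475005 = 231*(21 + 2*231²)/(547 + 4*231⁴ + 94*231²) - (-212721)/475005 = 231*(21 + 2*53361)/(547 + 4*2847396321 + 94*53361) - (-212721)/475005 = 231*(21 + 106722)/(547 + 11389585284 + 5015934) - 1*(-70907/158335) = 231*106743/11394601765 + 70907/158335 = 231*(1/11394601765)*106743 + 70907/158335 = 24657633/11394601765 + 70907/158335 = 162372238734382/360832854092255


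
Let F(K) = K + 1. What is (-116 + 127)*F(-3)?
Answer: -22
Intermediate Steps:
F(K) = 1 + K
(-116 + 127)*F(-3) = (-116 + 127)*(1 - 3) = 11*(-2) = -22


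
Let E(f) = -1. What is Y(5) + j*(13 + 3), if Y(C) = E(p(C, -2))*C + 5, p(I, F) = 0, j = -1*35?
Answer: -560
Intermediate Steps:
j = -35
Y(C) = 5 - C (Y(C) = -C + 5 = 5 - C)
Y(5) + j*(13 + 3) = (5 - 1*5) - 35*(13 + 3) = (5 - 5) - 35*16 = 0 - 560 = -560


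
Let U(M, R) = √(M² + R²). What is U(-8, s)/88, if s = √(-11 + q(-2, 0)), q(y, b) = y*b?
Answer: √53/88 ≈ 0.082729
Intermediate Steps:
q(y, b) = b*y
s = I*√11 (s = √(-11 + 0*(-2)) = √(-11 + 0) = √(-11) = I*√11 ≈ 3.3166*I)
U(-8, s)/88 = √((-8)² + (I*√11)²)/88 = √(64 - 11)*(1/88) = √53*(1/88) = √53/88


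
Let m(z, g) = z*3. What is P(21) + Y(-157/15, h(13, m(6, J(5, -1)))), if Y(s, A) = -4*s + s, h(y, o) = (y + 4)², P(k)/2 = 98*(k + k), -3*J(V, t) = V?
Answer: 41317/5 ≈ 8263.4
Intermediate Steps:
J(V, t) = -V/3
P(k) = 392*k (P(k) = 2*(98*(k + k)) = 2*(98*(2*k)) = 2*(196*k) = 392*k)
m(z, g) = 3*z
h(y, o) = (4 + y)²
Y(s, A) = -3*s
P(21) + Y(-157/15, h(13, m(6, J(5, -1)))) = 392*21 - (-471)/15 = 8232 - (-471)/15 = 8232 - 3*(-157/15) = 8232 + 157/5 = 41317/5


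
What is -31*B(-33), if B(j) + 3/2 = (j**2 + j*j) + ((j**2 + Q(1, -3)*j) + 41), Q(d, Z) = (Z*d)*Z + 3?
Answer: -180451/2 ≈ -90226.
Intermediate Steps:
Q(d, Z) = 3 + d*Z**2 (Q(d, Z) = d*Z**2 + 3 = 3 + d*Z**2)
B(j) = 79/2 + 3*j**2 + 12*j (B(j) = -3/2 + ((j**2 + j*j) + ((j**2 + (3 + 1*(-3)**2)*j) + 41)) = -3/2 + ((j**2 + j**2) + ((j**2 + (3 + 1*9)*j) + 41)) = -3/2 + (2*j**2 + ((j**2 + (3 + 9)*j) + 41)) = -3/2 + (2*j**2 + ((j**2 + 12*j) + 41)) = -3/2 + (2*j**2 + (41 + j**2 + 12*j)) = -3/2 + (41 + 3*j**2 + 12*j) = 79/2 + 3*j**2 + 12*j)
-31*B(-33) = -31*(79/2 + 3*(-33)**2 + 12*(-33)) = -31*(79/2 + 3*1089 - 396) = -31*(79/2 + 3267 - 396) = -31*5821/2 = -180451/2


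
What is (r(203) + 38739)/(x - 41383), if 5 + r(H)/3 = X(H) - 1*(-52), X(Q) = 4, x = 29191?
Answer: -3241/1016 ≈ -3.1900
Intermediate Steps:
r(H) = 153 (r(H) = -15 + 3*(4 - 1*(-52)) = -15 + 3*(4 + 52) = -15 + 3*56 = -15 + 168 = 153)
(r(203) + 38739)/(x - 41383) = (153 + 38739)/(29191 - 41383) = 38892/(-12192) = 38892*(-1/12192) = -3241/1016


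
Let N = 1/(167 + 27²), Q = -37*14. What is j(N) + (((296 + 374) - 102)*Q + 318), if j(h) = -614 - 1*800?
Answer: -295320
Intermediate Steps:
Q = -518
N = 1/896 (N = 1/(167 + 729) = 1/896 ≈ 0.0011161)
j(h) = -1414 (j(h) = -614 - 800 = -1414)
j(N) + (((296 + 374) - 102)*Q + 318) = -1414 + (((296 + 374) - 102)*(-518) + 318) = -1414 + ((670 - 102)*(-518) + 318) = -1414 + (568*(-518) + 318) = -1414 + (-294224 + 318) = -1414 - 293906 = -295320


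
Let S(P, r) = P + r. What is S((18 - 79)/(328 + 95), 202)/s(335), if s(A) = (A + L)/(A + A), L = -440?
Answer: -11441590/8883 ≈ -1288.0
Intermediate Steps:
s(A) = (-440 + A)/(2*A) (s(A) = (A - 440)/(A + A) = (-440 + A)/((2*A)) = (-440 + A)*(1/(2*A)) = (-440 + A)/(2*A))
S((18 - 79)/(328 + 95), 202)/s(335) = ((18 - 79)/(328 + 95) + 202)/(((½)*(-440 + 335)/335)) = (-61/423 + 202)/(((½)*(1/335)*(-105))) = (-61*1/423 + 202)/(-21/134) = (-61/423 + 202)*(-134/21) = (85385/423)*(-134/21) = -11441590/8883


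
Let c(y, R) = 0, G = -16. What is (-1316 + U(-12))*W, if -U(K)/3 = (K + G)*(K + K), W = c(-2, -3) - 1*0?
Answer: 0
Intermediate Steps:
W = 0 (W = 0 - 1*0 = 0 + 0 = 0)
U(K) = -6*K*(-16 + K) (U(K) = -3*(K - 16)*(K + K) = -3*(-16 + K)*2*K = -6*K*(-16 + K))
(-1316 + U(-12))*W = (-1316 + 6*(-12)*(16 - 1*(-12)))*0 = (-1316 + 6*(-12)*(16 + 12))*0 = (-1316 + 6*(-12)*28)*0 = (-1316 - 2016)*0 = -3332*0 = 0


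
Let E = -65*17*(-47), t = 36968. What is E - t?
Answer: 14967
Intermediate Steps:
E = 51935 (E = -1105*(-47) = 51935)
E - t = 51935 - 1*36968 = 51935 - 36968 = 14967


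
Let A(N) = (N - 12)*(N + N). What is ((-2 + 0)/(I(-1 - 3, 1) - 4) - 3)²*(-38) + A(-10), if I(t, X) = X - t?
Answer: -510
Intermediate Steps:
A(N) = 2*N*(-12 + N) (A(N) = (-12 + N)*(2*N) = 2*N*(-12 + N))
((-2 + 0)/(I(-1 - 3, 1) - 4) - 3)²*(-38) + A(-10) = ((-2 + 0)/((1 - (-1 - 3)) - 4) - 3)²*(-38) + 2*(-10)*(-12 - 10) = (-2/((1 - 1*(-4)) - 4) - 3)²*(-38) + 2*(-10)*(-22) = (-2/((1 + 4) - 4) - 3)²*(-38) + 440 = (-2/(5 - 4) - 3)²*(-38) + 440 = (-2/1 - 3)²*(-38) + 440 = (-2*1 - 3)²*(-38) + 440 = (-2 - 3)²*(-38) + 440 = (-5)²*(-38) + 440 = 25*(-38) + 440 = -950 + 440 = -510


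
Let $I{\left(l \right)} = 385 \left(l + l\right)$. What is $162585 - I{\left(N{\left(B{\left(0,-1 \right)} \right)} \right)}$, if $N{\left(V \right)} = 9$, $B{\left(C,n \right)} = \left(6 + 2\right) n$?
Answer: $155655$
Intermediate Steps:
$B{\left(C,n \right)} = 8 n$
$I{\left(l \right)} = 770 l$ ($I{\left(l \right)} = 385 \cdot 2 l = 770 l$)
$162585 - I{\left(N{\left(B{\left(0,-1 \right)} \right)} \right)} = 162585 - 770 \cdot 9 = 162585 - 6930 = 155655$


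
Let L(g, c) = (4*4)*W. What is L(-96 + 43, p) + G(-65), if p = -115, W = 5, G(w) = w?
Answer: 15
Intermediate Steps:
L(g, c) = 80 (L(g, c) = (4*4)*5 = 16*5 = 80)
L(-96 + 43, p) + G(-65) = 80 - 65 = 15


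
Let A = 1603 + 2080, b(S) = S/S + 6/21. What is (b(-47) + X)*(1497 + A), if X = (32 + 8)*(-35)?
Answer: -7245340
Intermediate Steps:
X = -1400 (X = 40*(-35) = -1400)
b(S) = 9/7 (b(S) = 1 + 6*(1/21) = 1 + 2/7 = 9/7)
A = 3683
(b(-47) + X)*(1497 + A) = (9/7 - 1400)*(1497 + 3683) = -9791/7*5180 = -7245340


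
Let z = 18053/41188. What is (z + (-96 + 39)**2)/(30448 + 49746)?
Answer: 19119695/471861496 ≈ 0.040520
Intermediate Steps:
z = 2579/5884 (z = 18053*(1/41188) = 2579/5884 ≈ 0.43831)
(z + (-96 + 39)**2)/(30448 + 49746) = (2579/5884 + (-96 + 39)**2)/(30448 + 49746) = (2579/5884 + (-57)**2)/80194 = (2579/5884 + 3249)*(1/80194) = (19119695/5884)*(1/80194) = 19119695/471861496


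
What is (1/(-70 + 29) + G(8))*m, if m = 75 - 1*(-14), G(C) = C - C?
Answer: -89/41 ≈ -2.1707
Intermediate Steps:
G(C) = 0
m = 89 (m = 75 + 14 = 89)
(1/(-70 + 29) + G(8))*m = (1/(-70 + 29) + 0)*89 = (1/(-41) + 0)*89 = (-1/41 + 0)*89 = -1/41*89 = -89/41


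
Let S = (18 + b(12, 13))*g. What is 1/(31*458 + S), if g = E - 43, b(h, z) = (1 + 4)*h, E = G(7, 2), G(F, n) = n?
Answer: 1/11000 ≈ 9.0909e-5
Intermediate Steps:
E = 2
b(h, z) = 5*h
g = -41 (g = 2 - 43 = -41)
S = -3198 (S = (18 + 5*12)*(-41) = (18 + 60)*(-41) = 78*(-41) = -3198)
1/(31*458 + S) = 1/(31*458 - 3198) = 1/(14198 - 3198) = 1/11000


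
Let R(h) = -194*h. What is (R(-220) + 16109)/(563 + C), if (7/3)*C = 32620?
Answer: 58789/14543 ≈ 4.0424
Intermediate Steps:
C = 13980 (C = (3/7)*32620 = 13980)
(R(-220) + 16109)/(563 + C) = (-194*(-220) + 16109)/(563 + 13980) = (42680 + 16109)/14543 = 58789*(1/14543) = 58789/14543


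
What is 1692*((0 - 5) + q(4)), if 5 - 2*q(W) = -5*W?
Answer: 12690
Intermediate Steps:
q(W) = 5/2 + 5*W/2 (q(W) = 5/2 - (-5)*W/2 = 5/2 + 5*W/2)
1692*((0 - 5) + q(4)) = 1692*((0 - 5) + (5/2 + (5/2)*4)) = 1692*(-5 + (5/2 + 10)) = 1692*(-5 + 25/2) = 1692*(15/2) = 12690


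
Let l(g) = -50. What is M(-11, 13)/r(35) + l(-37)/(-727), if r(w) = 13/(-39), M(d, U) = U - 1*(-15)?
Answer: -61018/727 ≈ -83.931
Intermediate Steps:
M(d, U) = 15 + U (M(d, U) = U + 15 = 15 + U)
r(w) = -⅓ (r(w) = 13*(-1/39) = -⅓)
M(-11, 13)/r(35) + l(-37)/(-727) = (15 + 13)/(-⅓) - 50/(-727) = 28*(-3) - 50*(-1/727) = -84 + 50/727 = -61018/727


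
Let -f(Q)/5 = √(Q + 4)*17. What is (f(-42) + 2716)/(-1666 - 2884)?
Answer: -194/325 + 17*I*√38/910 ≈ -0.59692 + 0.11516*I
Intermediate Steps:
f(Q) = -85*√(4 + Q) (f(Q) = -5*√(Q + 4)*17 = -5*√(4 + Q)*17 = -85*√(4 + Q))
(f(-42) + 2716)/(-1666 - 2884) = (-85*√(4 - 42) + 2716)/(-1666 - 2884) = (-85*I*√38 + 2716)/(-4550) = (-85*I*√38 + 2716)*(-1/4550) = (2716 - 85*I*√38)*(-1/4550) = -194/325 + 17*I*√38/910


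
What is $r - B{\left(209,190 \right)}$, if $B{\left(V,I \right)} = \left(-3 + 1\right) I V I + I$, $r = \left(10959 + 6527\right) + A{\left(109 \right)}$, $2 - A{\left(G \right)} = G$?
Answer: $15106989$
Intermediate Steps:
$A{\left(G \right)} = 2 - G$
$r = 17379$ ($r = \left(10959 + 6527\right) + \left(2 - 109\right) = 17486 + \left(2 - 109\right) = 17486 - 107 = 17379$)
$B{\left(V,I \right)} = I - 2 V I^{2}$ ($B{\left(V,I \right)} = - 2 I V I + I = - 2 V I^{2} + I = I - 2 V I^{2}$)
$r - B{\left(209,190 \right)} = 17379 - 190 \left(1 - 380 \cdot 209\right) = 17379 - 190 \left(1 - 79420\right) = 17379 - 190 \left(-79419\right) = 17379 - -15089610 = 17379 + 15089610 = 15106989$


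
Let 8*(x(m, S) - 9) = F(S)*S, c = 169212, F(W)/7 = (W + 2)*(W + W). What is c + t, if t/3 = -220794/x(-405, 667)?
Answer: 117512951354916/694471741 ≈ 1.6921e+5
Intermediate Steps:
F(W) = 14*W*(2 + W) (F(W) = 7*((W + 2)*(W + W)) = 7*((2 + W)*(2*W)) = 7*(2*W*(2 + W)) = 14*W*(2 + W))
x(m, S) = 9 + 7*S²*(2 + S)/4 (x(m, S) = 9 + ((14*S*(2 + S))*S)/8 = 9 + (14*S²*(2 + S))/8 = 9 + 7*S²*(2 + S)/4)
t = -883176/694471741 (t = 3*(-220794/(9 + (7/4)*667²*(2 + 667))) = 3*(-220794/(9 + (7/4)*444889*669)) = 3*(-220794/(9 + 2083415187/4)) = 3*(-220794/2083415223/4) = 3*(-220794*4/2083415223) = 3*(-294392/694471741) = -883176/694471741 ≈ -0.0012717)
c + t = 169212 - 883176/694471741 = 117512951354916/694471741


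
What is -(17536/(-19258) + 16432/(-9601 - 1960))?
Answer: 259590576/111320869 ≈ 2.3319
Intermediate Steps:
-(17536/(-19258) + 16432/(-9601 - 1960)) = -(17536*(-1/19258) + 16432/(-11561)) = -(-8768/9629 + 16432*(-1/11561)) = -(-8768/9629 - 16432/11561) = -1*(-259590576/111320869) = 259590576/111320869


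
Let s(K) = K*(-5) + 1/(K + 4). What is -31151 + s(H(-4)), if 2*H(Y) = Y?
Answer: -62281/2 ≈ -31141.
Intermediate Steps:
H(Y) = Y/2
s(K) = 1/(4 + K) - 5*K (s(K) = -5*K + 1/(4 + K) = 1/(4 + K) - 5*K)
-31151 + s(H(-4)) = -31151 + (1 - 10*(-4) - 5*((½)*(-4))²)/(4 + (½)*(-4)) = -31151 + (1 - 20*(-2) - 5*(-2)²)/(4 - 2) = -31151 + (1 + 40 - 5*4)/2 = -31151 + (1 + 40 - 20)/2 = -31151 + (½)*21 = -31151 + 21/2 = -62281/2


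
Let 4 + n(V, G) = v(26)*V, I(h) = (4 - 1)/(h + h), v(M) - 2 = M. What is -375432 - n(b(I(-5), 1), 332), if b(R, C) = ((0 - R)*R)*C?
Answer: -9385637/25 ≈ -3.7543e+5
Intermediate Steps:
v(M) = 2 + M
I(h) = 3/(2*h) (I(h) = 3/((2*h)) = 3*(1/(2*h)) = 3/(2*h))
b(R, C) = -C*R² (b(R, C) = ((-R)*R)*C = (-R²)*C = -C*R²)
n(V, G) = -4 + 28*V (n(V, G) = -4 + (2 + 26)*V = -4 + 28*V)
-375432 - n(b(I(-5), 1), 332) = -375432 - (-4 + 28*(-1*1*((3/2)/(-5))²)) = -375432 - (-4 + 28*(-1*1*((3/2)*(-⅕))²)) = -375432 - (-4 + 28*(-1*1*(-3/10)²)) = -375432 - (-4 + 28*(-1*1*9/100)) = -375432 - (-4 + 28*(-9/100)) = -375432 - (-4 - 63/25) = -375432 - 1*(-163/25) = -375432 + 163/25 = -9385637/25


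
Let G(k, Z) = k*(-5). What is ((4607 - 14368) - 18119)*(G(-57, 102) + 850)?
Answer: -31643800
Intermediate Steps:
G(k, Z) = -5*k
((4607 - 14368) - 18119)*(G(-57, 102) + 850) = ((4607 - 14368) - 18119)*(-5*(-57) + 850) = (-9761 - 18119)*(285 + 850) = -27880*1135 = -31643800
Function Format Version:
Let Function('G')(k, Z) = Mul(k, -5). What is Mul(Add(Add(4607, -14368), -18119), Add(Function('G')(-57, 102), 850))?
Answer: -31643800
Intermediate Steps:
Function('G')(k, Z) = Mul(-5, k)
Mul(Add(Add(4607, -14368), -18119), Add(Function('G')(-57, 102), 850)) = Mul(Add(Add(4607, -14368), -18119), Add(Mul(-5, -57), 850)) = Mul(Add(-9761, -18119), Add(285, 850)) = Mul(-27880, 1135) = -31643800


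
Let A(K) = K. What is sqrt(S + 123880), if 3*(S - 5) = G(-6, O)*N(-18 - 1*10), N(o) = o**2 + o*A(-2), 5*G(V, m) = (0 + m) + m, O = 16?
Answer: sqrt(125677) ≈ 354.51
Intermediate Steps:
G(V, m) = 2*m/5 (G(V, m) = ((0 + m) + m)/5 = (m + m)/5 = (2*m)/5 = 2*m/5)
N(o) = o**2 - 2*o (N(o) = o**2 + o*(-2) = o**2 - 2*o)
S = 1797 (S = 5 + (((2/5)*16)*((-18 - 1*10)*(-2 + (-18 - 1*10))))/3 = 5 + (32*((-18 - 10)*(-2 + (-18 - 10)))/5)/3 = 5 + (32*(-28*(-2 - 28))/5)/3 = 5 + (32*(-28*(-30))/5)/3 = 5 + ((32/5)*840)/3 = 5 + (1/3)*5376 = 5 + 1792 = 1797)
sqrt(S + 123880) = sqrt(1797 + 123880) = sqrt(125677)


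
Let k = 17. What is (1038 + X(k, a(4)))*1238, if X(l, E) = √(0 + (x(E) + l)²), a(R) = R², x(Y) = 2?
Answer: 1308566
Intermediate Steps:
X(l, E) = √((2 + l)²) (X(l, E) = √(0 + (2 + l)²) = √((2 + l)²))
(1038 + X(k, a(4)))*1238 = (1038 + √((2 + 17)²))*1238 = (1038 + √(19²))*1238 = (1038 + √361)*1238 = (1038 + 19)*1238 = 1057*1238 = 1308566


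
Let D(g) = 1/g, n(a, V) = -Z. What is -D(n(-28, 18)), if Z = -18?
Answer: -1/18 ≈ -0.055556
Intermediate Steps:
n(a, V) = 18 (n(a, V) = -1*(-18) = 18)
-D(n(-28, 18)) = -1/18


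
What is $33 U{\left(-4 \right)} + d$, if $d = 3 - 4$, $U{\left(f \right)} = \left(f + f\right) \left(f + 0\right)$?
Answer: $1055$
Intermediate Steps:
$U{\left(f \right)} = 2 f^{2}$ ($U{\left(f \right)} = 2 f f = 2 f^{2}$)
$d = -1$
$33 U{\left(-4 \right)} + d = 33 \cdot 2 \left(-4\right)^{2} - 1 = 33 \cdot 2 \cdot 16 - 1 = 33 \cdot 32 - 1 = 1056 - 1 = 1055$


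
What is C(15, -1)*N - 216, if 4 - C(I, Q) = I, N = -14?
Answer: -62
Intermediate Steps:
C(I, Q) = 4 - I
C(15, -1)*N - 216 = (4 - 1*15)*(-14) - 216 = (4 - 15)*(-14) - 216 = -11*(-14) - 216 = 154 - 216 = -62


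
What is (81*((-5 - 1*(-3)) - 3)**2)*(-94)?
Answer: -190350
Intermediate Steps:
(81*((-5 - 1*(-3)) - 3)**2)*(-94) = (81*((-5 + 3) - 3)**2)*(-94) = (81*(-2 - 3)**2)*(-94) = (81*(-5)**2)*(-94) = (81*25)*(-94) = 2025*(-94) = -190350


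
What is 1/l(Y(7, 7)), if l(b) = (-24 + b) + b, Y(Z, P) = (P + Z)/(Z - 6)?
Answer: ¼ ≈ 0.25000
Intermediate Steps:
Y(Z, P) = (P + Z)/(-6 + Z)
l(b) = -24 + 2*b
1/l(Y(7, 7)) = 1/(-24 + 2*((7 + 7)/(-6 + 7))) = 1/(-24 + 2*(14/1)) = 1/(-24 + 2*(1*14)) = 1/(-24 + 2*14) = 1/(-24 + 28) = 1/4 = ¼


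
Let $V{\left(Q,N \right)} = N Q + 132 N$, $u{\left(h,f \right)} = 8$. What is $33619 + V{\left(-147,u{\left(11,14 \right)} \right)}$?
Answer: $33499$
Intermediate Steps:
$V{\left(Q,N \right)} = 132 N + N Q$
$33619 + V{\left(-147,u{\left(11,14 \right)} \right)} = 33619 + 8 \left(132 - 147\right) = 33619 + 8 \left(-15\right) = 33619 - 120 = 33499$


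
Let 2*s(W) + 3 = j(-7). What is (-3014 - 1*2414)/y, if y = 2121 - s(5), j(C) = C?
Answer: -2714/1063 ≈ -2.5532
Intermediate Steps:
s(W) = -5 (s(W) = -3/2 + (½)*(-7) = -3/2 - 7/2 = -5)
y = 2126 (y = 2121 - 1*(-5) = 2121 + 5 = 2126)
(-3014 - 1*2414)/y = (-3014 - 1*2414)/2126 = (-3014 - 2414)*(1/2126) = -5428*1/2126 = -2714/1063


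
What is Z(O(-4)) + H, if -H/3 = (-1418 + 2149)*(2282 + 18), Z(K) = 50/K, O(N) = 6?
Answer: -15131675/3 ≈ -5.0439e+6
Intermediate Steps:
H = -5043900 (H = -3*(-1418 + 2149)*(2282 + 18) = -2193*2300 = -3*1681300 = -5043900)
Z(O(-4)) + H = 50/6 - 5043900 = 50*(⅙) - 5043900 = 25/3 - 5043900 = -15131675/3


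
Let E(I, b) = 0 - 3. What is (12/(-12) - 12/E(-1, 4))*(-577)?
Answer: -1731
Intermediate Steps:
E(I, b) = -3
(12/(-12) - 12/E(-1, 4))*(-577) = (12/(-12) - 12/(-3))*(-577) = (12*(-1/12) - 12*(-1/3))*(-577) = (-1 + 4)*(-577) = 3*(-577) = -1731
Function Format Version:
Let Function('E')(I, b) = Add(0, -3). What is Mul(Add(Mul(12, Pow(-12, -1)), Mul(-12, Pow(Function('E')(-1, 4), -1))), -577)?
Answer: -1731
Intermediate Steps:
Function('E')(I, b) = -3
Mul(Add(Mul(12, Pow(-12, -1)), Mul(-12, Pow(Function('E')(-1, 4), -1))), -577) = Mul(Add(Mul(12, Pow(-12, -1)), Mul(-12, Pow(-3, -1))), -577) = Mul(Add(Mul(12, Rational(-1, 12)), Mul(-12, Rational(-1, 3))), -577) = Mul(Add(-1, 4), -577) = Mul(3, -577) = -1731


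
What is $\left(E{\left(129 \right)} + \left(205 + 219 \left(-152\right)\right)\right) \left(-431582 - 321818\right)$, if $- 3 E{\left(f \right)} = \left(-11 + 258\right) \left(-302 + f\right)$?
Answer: $\frac{42580661200}{3} \approx 1.4194 \cdot 10^{10}$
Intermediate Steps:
$E{\left(f \right)} = \frac{74594}{3} - \frac{247 f}{3}$ ($E{\left(f \right)} = - \frac{\left(-11 + 258\right) \left(-302 + f\right)}{3} = - \frac{247 \left(-302 + f\right)}{3} = - \frac{-74594 + 247 f}{3} = \frac{74594}{3} - \frac{247 f}{3}$)
$\left(E{\left(129 \right)} + \left(205 + 219 \left(-152\right)\right)\right) \left(-431582 - 321818\right) = \left(\left(\frac{74594}{3} - 10621\right) + \left(205 + 219 \left(-152\right)\right)\right) \left(-431582 - 321818\right) = \left(\left(\frac{74594}{3} - 10621\right) + \left(205 - 33288\right)\right) \left(-753400\right) = \left(\frac{42731}{3} - 33083\right) \left(-753400\right) = \left(- \frac{56518}{3}\right) \left(-753400\right) = \frac{42580661200}{3}$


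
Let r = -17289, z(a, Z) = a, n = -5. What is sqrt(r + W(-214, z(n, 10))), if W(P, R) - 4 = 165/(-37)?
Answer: I*sqrt(23669270)/37 ≈ 131.49*I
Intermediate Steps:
W(P, R) = -17/37 (W(P, R) = 4 + 165/(-37) = 4 + 165*(-1/37) = 4 - 165/37 = -17/37)
sqrt(r + W(-214, z(n, 10))) = sqrt(-17289 - 17/37) = sqrt(-639710/37) = I*sqrt(23669270)/37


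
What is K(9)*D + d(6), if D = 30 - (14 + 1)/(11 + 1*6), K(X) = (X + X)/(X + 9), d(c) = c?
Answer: 597/17 ≈ 35.118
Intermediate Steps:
K(X) = 2*X/(9 + X) (K(X) = (2*X)/(9 + X) = 2*X/(9 + X))
D = 495/17 (D = 30 - 15/(11 + 6) = 30 - 15/17 = 495/17 ≈ 29.118)
K(9)*D + d(6) = (2*9/(9 + 9))*(495/17) + 6 = (2*9/18)*(495/17) + 6 = (2*9*(1/18))*(495/17) + 6 = 1*(495/17) + 6 = 495/17 + 6 = 597/17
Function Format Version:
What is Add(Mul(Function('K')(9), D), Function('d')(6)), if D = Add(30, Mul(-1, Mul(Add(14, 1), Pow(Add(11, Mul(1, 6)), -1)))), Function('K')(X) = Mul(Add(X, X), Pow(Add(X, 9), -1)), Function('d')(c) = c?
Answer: Rational(597, 17) ≈ 35.118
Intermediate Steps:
Function('K')(X) = Mul(2, X, Pow(Add(9, X), -1)) (Function('K')(X) = Mul(Mul(2, X), Pow(Add(9, X), -1)) = Mul(2, X, Pow(Add(9, X), -1)))
D = Rational(495, 17) (D = Add(30, Mul(-1, Mul(15, Pow(Add(11, 6), -1)))) = Add(30, Mul(-1, Mul(15, Pow(17, -1)))) = Add(30, Mul(-1, Mul(15, Rational(1, 17)))) = Add(30, Mul(-1, Rational(15, 17))) = Add(30, Rational(-15, 17)) = Rational(495, 17) ≈ 29.118)
Add(Mul(Function('K')(9), D), Function('d')(6)) = Add(Mul(Mul(2, 9, Pow(Add(9, 9), -1)), Rational(495, 17)), 6) = Add(Mul(Mul(2, 9, Pow(18, -1)), Rational(495, 17)), 6) = Add(Mul(Mul(2, 9, Rational(1, 18)), Rational(495, 17)), 6) = Add(Mul(1, Rational(495, 17)), 6) = Add(Rational(495, 17), 6) = Rational(597, 17)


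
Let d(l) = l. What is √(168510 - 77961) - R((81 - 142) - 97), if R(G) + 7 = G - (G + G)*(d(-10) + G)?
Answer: 53253 + 3*√10061 ≈ 53554.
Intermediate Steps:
R(G) = -7 + G - 2*G*(-10 + G) (R(G) = -7 + (G - (G + G)*(-10 + G)) = -7 + (G - 2*G*(-10 + G)) = -7 + G - 2*G*(-10 + G))
√(168510 - 77961) - R((81 - 142) - 97) = √(168510 - 77961) - (-7 - 2*((81 - 142) - 97)² + 21*((81 - 142) - 97)) = √90549 - (-7 - 2*(-61 - 97)² + 21*(-61 - 97)) = 3*√10061 - (-7 - 2*(-158)² + 21*(-158)) = 3*√10061 - (-7 - 2*24964 - 3318) = 3*√10061 - (-7 - 49928 - 3318) = 3*√10061 - 1*(-53253) = 3*√10061 + 53253 = 53253 + 3*√10061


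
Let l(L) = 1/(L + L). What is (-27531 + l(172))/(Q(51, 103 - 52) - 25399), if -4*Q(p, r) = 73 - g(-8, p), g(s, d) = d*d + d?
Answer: 9470663/8515462 ≈ 1.1122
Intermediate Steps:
g(s, d) = d + d² (g(s, d) = d² + d = d + d²)
Q(p, r) = -73/4 + p*(1 + p)/4 (Q(p, r) = -(73 - p*(1 + p))/4 = -73/4 + p*(1 + p)/4)
l(L) = 1/(2*L)
(-27531 + l(172))/(Q(51, 103 - 52) - 25399) = (-27531 + (½)/172)/((-73/4 + (¼)*51*(1 + 51)) - 25399) = (-27531 + (½)*(1/172))/((-73/4 + (¼)*51*52) - 25399) = (-27531 + 1/344)/((-73/4 + 663) - 25399) = -9470663/(344*(2579/4 - 25399)) = -9470663/(344*(-99017/4)) = -9470663/344*(-4/99017) = 9470663/8515462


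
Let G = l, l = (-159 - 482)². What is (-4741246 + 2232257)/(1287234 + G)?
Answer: -2508989/1698115 ≈ -1.4775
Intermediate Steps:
l = 410881 (l = (-641)² = 410881)
G = 410881
(-4741246 + 2232257)/(1287234 + G) = (-4741246 + 2232257)/(1287234 + 410881) = -2508989/1698115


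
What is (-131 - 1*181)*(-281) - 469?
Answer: 87203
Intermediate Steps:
(-131 - 1*181)*(-281) - 469 = (-131 - 181)*(-281) - 469 = -312*(-281) - 469 = 87672 - 469 = 87203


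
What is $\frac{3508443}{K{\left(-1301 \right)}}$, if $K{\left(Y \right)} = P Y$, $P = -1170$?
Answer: $\frac{389827}{169130} \approx 2.3049$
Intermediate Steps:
$K{\left(Y \right)} = - 1170 Y$
$\frac{3508443}{K{\left(-1301 \right)}} = \frac{3508443}{\left(-1170\right) \left(-1301\right)} = \frac{3508443}{1522170} = 3508443 \cdot \frac{1}{1522170} = \frac{389827}{169130}$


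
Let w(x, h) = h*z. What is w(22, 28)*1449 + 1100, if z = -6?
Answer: -242332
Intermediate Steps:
w(x, h) = -6*h (w(x, h) = h*(-6) = -6*h)
w(22, 28)*1449 + 1100 = -6*28*1449 + 1100 = -168*1449 + 1100 = -243432 + 1100 = -242332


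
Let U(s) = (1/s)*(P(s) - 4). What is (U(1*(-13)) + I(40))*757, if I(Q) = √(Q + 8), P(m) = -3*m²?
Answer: 386827/13 + 3028*√3 ≈ 35001.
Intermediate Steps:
I(Q) = √(8 + Q)
U(s) = (-4 - 3*s²)/s (U(s) = (1/s)*(-3*s² - 4) = (-4 - 3*s²)/s)
(U(1*(-13)) + I(40))*757 = ((-4/(1*(-13)) - 3*(-13)) + √(8 + 40))*757 = ((-4/(-13) - 3*(-13)) + √48)*757 = ((-4*(-1/13) + 39) + 4*√3)*757 = ((4/13 + 39) + 4*√3)*757 = (511/13 + 4*√3)*757 = 386827/13 + 3028*√3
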